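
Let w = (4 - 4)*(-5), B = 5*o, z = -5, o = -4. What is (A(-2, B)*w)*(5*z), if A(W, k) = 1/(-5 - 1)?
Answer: 0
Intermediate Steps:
B = -20 (B = 5*(-4) = -20)
A(W, k) = -⅙ (A(W, k) = 1/(-6) = -⅙)
w = 0 (w = 0*(-5) = 0)
(A(-2, B)*w)*(5*z) = (-⅙*0)*(5*(-5)) = 0*(-25) = 0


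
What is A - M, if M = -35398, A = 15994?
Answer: 51392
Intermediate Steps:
A - M = 15994 - 1*(-35398) = 15994 + 35398 = 51392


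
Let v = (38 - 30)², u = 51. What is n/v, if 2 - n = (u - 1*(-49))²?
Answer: -4999/32 ≈ -156.22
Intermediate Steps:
v = 64 (v = 8² = 64)
n = -9998 (n = 2 - (51 - 1*(-49))² = 2 - (51 + 49)² = 2 - 1*100² = 2 - 1*10000 = 2 - 10000 = -9998)
n/v = -9998/64 = -9998*1/64 = -4999/32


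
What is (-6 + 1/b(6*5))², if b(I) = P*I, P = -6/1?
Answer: 1168561/32400 ≈ 36.067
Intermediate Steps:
P = -6 (P = -6*1 = -6)
b(I) = -6*I
(-6 + 1/b(6*5))² = (-6 + 1/(-36*5))² = (-6 + 1/(-6*30))² = (-6 + 1/(-180))² = (-6 - 1/180)² = (-1081/180)² = 1168561/32400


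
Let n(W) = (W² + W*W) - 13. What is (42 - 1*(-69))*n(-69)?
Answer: 1055499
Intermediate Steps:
n(W) = -13 + 2*W² (n(W) = (W² + W²) - 13 = 2*W² - 13 = -13 + 2*W²)
(42 - 1*(-69))*n(-69) = (42 - 1*(-69))*(-13 + 2*(-69)²) = (42 + 69)*(-13 + 2*4761) = 111*(-13 + 9522) = 111*9509 = 1055499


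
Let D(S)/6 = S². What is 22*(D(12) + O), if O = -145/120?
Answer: 227777/12 ≈ 18981.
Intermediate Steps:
D(S) = 6*S²
O = -29/24 (O = -145*1/120 = -29/24 ≈ -1.2083)
22*(D(12) + O) = 22*(6*12² - 29/24) = 22*(6*144 - 29/24) = 22*(864 - 29/24) = 22*(20707/24) = 227777/12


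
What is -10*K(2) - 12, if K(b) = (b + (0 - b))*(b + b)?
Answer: -12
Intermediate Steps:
K(b) = 0 (K(b) = (b - b)*(2*b) = 0*(2*b) = 0)
-10*K(2) - 12 = -10*0 - 12 = 0 - 12 = -12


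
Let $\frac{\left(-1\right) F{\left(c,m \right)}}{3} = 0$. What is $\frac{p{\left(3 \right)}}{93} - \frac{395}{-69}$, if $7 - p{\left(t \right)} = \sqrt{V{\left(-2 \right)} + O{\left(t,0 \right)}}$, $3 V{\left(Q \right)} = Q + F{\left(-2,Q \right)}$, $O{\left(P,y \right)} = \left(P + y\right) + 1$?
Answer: $\frac{12406}{2139} - \frac{\sqrt{30}}{279} \approx 5.7803$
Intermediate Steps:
$O{\left(P,y \right)} = 1 + P + y$
$F{\left(c,m \right)} = 0$ ($F{\left(c,m \right)} = \left(-3\right) 0 = 0$)
$V{\left(Q \right)} = \frac{Q}{3}$ ($V{\left(Q \right)} = \frac{Q + 0}{3} = \frac{Q}{3}$)
$p{\left(t \right)} = 7 - \sqrt{\frac{1}{3} + t}$ ($p{\left(t \right)} = 7 - \sqrt{\frac{1}{3} \left(-2\right) + \left(1 + t + 0\right)} = 7 - \sqrt{- \frac{2}{3} + \left(1 + t\right)} = 7 - \sqrt{\frac{1}{3} + t}$)
$\frac{p{\left(3 \right)}}{93} - \frac{395}{-69} = \frac{7 - \frac{\sqrt{3 + 9 \cdot 3}}{3}}{93} - \frac{395}{-69} = \left(7 - \frac{\sqrt{3 + 27}}{3}\right) \frac{1}{93} - - \frac{395}{69} = \left(7 - \frac{\sqrt{30}}{3}\right) \frac{1}{93} + \frac{395}{69} = \left(\frac{7}{93} - \frac{\sqrt{30}}{279}\right) + \frac{395}{69} = \frac{12406}{2139} - \frac{\sqrt{30}}{279}$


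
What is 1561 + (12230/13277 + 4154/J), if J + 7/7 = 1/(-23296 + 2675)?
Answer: -354825808312/136899147 ≈ -2591.9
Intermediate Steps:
J = -20622/20621 (J = -1 + 1/(-23296 + 2675) = -1 + 1/(-20621) = -1 - 1/20621 = -20622/20621 ≈ -1.0000)
1561 + (12230/13277 + 4154/J) = 1561 + (12230/13277 + 4154/(-20622/20621)) = 1561 + (12230*(1/13277) + 4154*(-20621/20622)) = 1561 + (12230/13277 - 42829817/10311) = 1561 - 568525376779/136899147 = -354825808312/136899147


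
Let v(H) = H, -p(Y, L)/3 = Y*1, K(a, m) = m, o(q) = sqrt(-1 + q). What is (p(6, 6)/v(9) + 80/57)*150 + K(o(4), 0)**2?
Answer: -1700/19 ≈ -89.474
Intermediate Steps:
p(Y, L) = -3*Y
(p(6, 6)/v(9) + 80/57)*150 + K(o(4), 0)**2 = (-3*6/9 + 80/57)*150 + 0**2 = (-18*1/9 + 80*(1/57))*150 + 0 = (-2 + 80/57)*150 + 0 = -34/57*150 + 0 = -1700/19 + 0 = -1700/19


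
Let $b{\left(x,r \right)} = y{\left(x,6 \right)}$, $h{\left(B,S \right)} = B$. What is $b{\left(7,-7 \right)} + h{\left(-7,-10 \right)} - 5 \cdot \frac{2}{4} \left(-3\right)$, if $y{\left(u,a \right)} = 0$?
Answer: $- \frac{105}{2} \approx -52.5$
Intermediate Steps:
$b{\left(x,r \right)} = 0$
$b{\left(7,-7 \right)} + h{\left(-7,-10 \right)} - 5 \cdot \frac{2}{4} \left(-3\right) = 0 - 7 - 5 \cdot \frac{2}{4} \left(-3\right) = 0 - 7 - 5 \cdot 2 \cdot \frac{1}{4} \left(-3\right) = 0 - 7 \left(-5\right) \frac{1}{2} \left(-3\right) = 0 - 7 \left(\left(- \frac{5}{2}\right) \left(-3\right)\right) = 0 - \frac{105}{2} = - \frac{105}{2}$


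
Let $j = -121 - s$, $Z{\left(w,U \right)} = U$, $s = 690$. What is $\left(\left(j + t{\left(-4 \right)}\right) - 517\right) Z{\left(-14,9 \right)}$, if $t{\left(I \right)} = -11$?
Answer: $-12051$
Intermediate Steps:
$j = -811$ ($j = -121 - 690 = -811$)
$\left(\left(j + t{\left(-4 \right)}\right) - 517\right) Z{\left(-14,9 \right)} = \left(\left(-811 - 11\right) - 517\right) 9 = \left(-822 - 517\right) 9 = \left(-1339\right) 9 = -12051$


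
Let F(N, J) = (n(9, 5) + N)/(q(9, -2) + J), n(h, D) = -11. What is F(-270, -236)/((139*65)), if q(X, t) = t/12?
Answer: 1686/12802595 ≈ 0.00013169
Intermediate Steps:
q(X, t) = t/12 (q(X, t) = t*(1/12) = t/12)
F(N, J) = (-11 + N)/(-1/6 + J) (F(N, J) = (-11 + N)/((1/12)*(-2) + J) = (-11 + N)/(-1/6 + J))
F(-270, -236)/((139*65)) = (6*(-11 - 270)/(-1 + 6*(-236)))/((139*65)) = (6*(-281)/(-1 - 1416))/9035 = (6*(-281)/(-1417))*(1/9035) = (6*(-1/1417)*(-281))*(1/9035) = (1686/1417)*(1/9035) = 1686/12802595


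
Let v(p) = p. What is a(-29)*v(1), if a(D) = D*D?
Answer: 841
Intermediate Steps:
a(D) = D²
a(-29)*v(1) = (-29)²*1 = 841*1 = 841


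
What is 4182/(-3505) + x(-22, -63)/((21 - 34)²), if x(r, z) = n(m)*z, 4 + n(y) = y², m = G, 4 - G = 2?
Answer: -4182/3505 ≈ -1.1932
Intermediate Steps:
G = 2 (G = 4 - 1*2 = 4 - 2 = 2)
m = 2
n(y) = -4 + y²
x(r, z) = 0 (x(r, z) = (-4 + 2²)*z = (-4 + 4)*z = 0*z = 0)
4182/(-3505) + x(-22, -63)/((21 - 34)²) = 4182/(-3505) + 0/((21 - 34)²) = 4182*(-1/3505) + 0/((-13)²) = -4182/3505 + 0/169 = -4182/3505 + 0*(1/169) = -4182/3505 + 0 = -4182/3505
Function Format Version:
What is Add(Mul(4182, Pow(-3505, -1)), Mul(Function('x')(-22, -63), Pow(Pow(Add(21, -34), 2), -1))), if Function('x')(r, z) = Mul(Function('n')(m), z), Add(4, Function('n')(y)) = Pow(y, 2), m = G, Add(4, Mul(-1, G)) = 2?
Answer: Rational(-4182, 3505) ≈ -1.1932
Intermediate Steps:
G = 2 (G = Add(4, Mul(-1, 2)) = Add(4, -2) = 2)
m = 2
Function('n')(y) = Add(-4, Pow(y, 2))
Function('x')(r, z) = 0 (Function('x')(r, z) = Mul(Add(-4, Pow(2, 2)), z) = Mul(Add(-4, 4), z) = Mul(0, z) = 0)
Add(Mul(4182, Pow(-3505, -1)), Mul(Function('x')(-22, -63), Pow(Pow(Add(21, -34), 2), -1))) = Add(Mul(4182, Pow(-3505, -1)), Mul(0, Pow(Pow(Add(21, -34), 2), -1))) = Add(Mul(4182, Rational(-1, 3505)), Mul(0, Pow(Pow(-13, 2), -1))) = Add(Rational(-4182, 3505), Mul(0, Pow(169, -1))) = Add(Rational(-4182, 3505), Mul(0, Rational(1, 169))) = Add(Rational(-4182, 3505), 0) = Rational(-4182, 3505)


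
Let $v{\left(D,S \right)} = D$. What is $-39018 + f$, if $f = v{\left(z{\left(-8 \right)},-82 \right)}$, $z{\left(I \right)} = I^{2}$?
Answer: $-38954$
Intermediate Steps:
$f = 64$ ($f = \left(-8\right)^{2} = 64$)
$-39018 + f = -39018 + 64 = -38954$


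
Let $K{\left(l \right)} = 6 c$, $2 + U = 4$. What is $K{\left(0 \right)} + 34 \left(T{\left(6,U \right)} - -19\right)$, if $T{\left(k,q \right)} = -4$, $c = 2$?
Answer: $522$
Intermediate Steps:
$U = 2$ ($U = -2 + 4 = 2$)
$K{\left(l \right)} = 12$ ($K{\left(l \right)} = 6 \cdot 2 = 12$)
$K{\left(0 \right)} + 34 \left(T{\left(6,U \right)} - -19\right) = 12 + 34 \left(-4 - -19\right) = 12 + 34 \left(-4 + 19\right) = 12 + 34 \cdot 15 = 12 + 510 = 522$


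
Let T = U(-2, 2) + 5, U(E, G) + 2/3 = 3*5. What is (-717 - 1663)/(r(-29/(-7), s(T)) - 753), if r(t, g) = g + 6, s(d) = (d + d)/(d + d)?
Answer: 1190/373 ≈ 3.1903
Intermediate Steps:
U(E, G) = 43/3 (U(E, G) = -⅔ + 3*5 = -⅔ + 15 = 43/3)
T = 58/3 (T = 43/3 + 5 = 58/3 ≈ 19.333)
s(d) = 1 (s(d) = (2*d)/((2*d)) = (2*d)*(1/(2*d)) = 1)
r(t, g) = 6 + g
(-717 - 1663)/(r(-29/(-7), s(T)) - 753) = (-717 - 1663)/((6 + 1) - 753) = -2380/(7 - 753) = -2380/(-746) = -2380*(-1/746) = 1190/373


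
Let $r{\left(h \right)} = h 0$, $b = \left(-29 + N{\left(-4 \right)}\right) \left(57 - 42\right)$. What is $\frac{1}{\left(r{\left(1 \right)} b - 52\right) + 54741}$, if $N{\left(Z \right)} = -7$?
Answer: $\frac{1}{54689} \approx 1.8285 \cdot 10^{-5}$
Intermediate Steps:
$b = -540$ ($b = \left(-29 - 7\right) \left(57 - 42\right) = \left(-36\right) 15 = -540$)
$r{\left(h \right)} = 0$
$\frac{1}{\left(r{\left(1 \right)} b - 52\right) + 54741} = \frac{1}{\left(0 \left(-540\right) - 52\right) + 54741} = \frac{1}{\left(0 - 52\right) + 54741} = \frac{1}{-52 + 54741} = \frac{1}{54689}$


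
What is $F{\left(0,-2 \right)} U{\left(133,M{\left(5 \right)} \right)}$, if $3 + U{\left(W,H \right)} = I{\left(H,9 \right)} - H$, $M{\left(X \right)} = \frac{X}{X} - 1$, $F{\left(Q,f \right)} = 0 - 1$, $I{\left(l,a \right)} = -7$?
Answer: $10$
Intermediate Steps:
$F{\left(Q,f \right)} = -1$ ($F{\left(Q,f \right)} = 0 - 1 = -1$)
$M{\left(X \right)} = 0$ ($M{\left(X \right)} = 1 - 1 = 0$)
$U{\left(W,H \right)} = -10 - H$ ($U{\left(W,H \right)} = -3 - \left(7 + H\right) = -10 - H$)
$F{\left(0,-2 \right)} U{\left(133,M{\left(5 \right)} \right)} = - (-10 - 0) = - (-10 + 0) = \left(-1\right) \left(-10\right) = 10$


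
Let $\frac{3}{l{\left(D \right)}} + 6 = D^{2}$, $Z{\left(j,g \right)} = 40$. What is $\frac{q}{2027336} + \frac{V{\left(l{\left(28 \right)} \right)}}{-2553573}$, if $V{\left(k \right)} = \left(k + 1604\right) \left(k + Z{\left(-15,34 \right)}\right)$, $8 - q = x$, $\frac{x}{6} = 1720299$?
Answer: $- \frac{1002029532651789217}{195845330575522122} \approx -5.1164$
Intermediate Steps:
$x = 10321794$ ($x = 6 \cdot 1720299 = 10321794$)
$q = -10321786$ ($q = 8 - 10321794 = -10321786$)
$l{\left(D \right)} = \frac{3}{-6 + D^{2}}$
$V{\left(k \right)} = \left(40 + k\right) \left(1604 + k\right)$ ($V{\left(k \right)} = \left(k + 1604\right) \left(k + 40\right) = \left(1604 + k\right) \left(40 + k\right) = \left(40 + k\right) \left(1604 + k\right)$)
$\frac{q}{2027336} + \frac{V{\left(l{\left(28 \right)} \right)}}{-2553573} = - \frac{10321786}{2027336} + \frac{64160 + \left(\frac{3}{-6 + 28^{2}}\right)^{2} + 1644 \frac{3}{-6 + 28^{2}}}{-2553573} = \left(-10321786\right) \frac{1}{2027336} + \left(64160 + \left(\frac{3}{-6 + 784}\right)^{2} + 1644 \frac{3}{-6 + 784}\right) \left(- \frac{1}{2553573}\right) = - \frac{5160893}{1013668} + \left(64160 + \left(\frac{3}{778}\right)^{2} + 1644 \cdot \frac{3}{778}\right) \left(- \frac{1}{2553573}\right) = - \frac{5160893}{1013668} + \left(64160 + \frac{9}{605284} + \frac{2466}{389}\right) \left(- \frac{1}{2553573}\right) = - \frac{5160893}{1013668} + \frac{38838858545}{605284} \left(- \frac{1}{2553573}\right) = - \frac{5160893}{1013668} - \frac{38838858545}{1545636879732} = - \frac{1002029532651789217}{195845330575522122}$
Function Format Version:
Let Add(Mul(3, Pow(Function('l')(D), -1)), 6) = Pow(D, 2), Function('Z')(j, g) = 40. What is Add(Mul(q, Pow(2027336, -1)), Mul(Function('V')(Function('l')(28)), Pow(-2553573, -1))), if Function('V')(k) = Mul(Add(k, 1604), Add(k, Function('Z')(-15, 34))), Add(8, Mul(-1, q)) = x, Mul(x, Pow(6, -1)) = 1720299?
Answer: Rational(-1002029532651789217, 195845330575522122) ≈ -5.1164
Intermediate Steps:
x = 10321794 (x = Mul(6, 1720299) = 10321794)
q = -10321786 (q = Add(8, Mul(-1, 10321794)) = Add(8, -10321794) = -10321786)
Function('l')(D) = Mul(3, Pow(Add(-6, Pow(D, 2)), -1))
Function('V')(k) = Mul(Add(40, k), Add(1604, k)) (Function('V')(k) = Mul(Add(k, 1604), Add(k, 40)) = Mul(Add(1604, k), Add(40, k)) = Mul(Add(40, k), Add(1604, k)))
Add(Mul(q, Pow(2027336, -1)), Mul(Function('V')(Function('l')(28)), Pow(-2553573, -1))) = Add(Mul(-10321786, Pow(2027336, -1)), Mul(Add(64160, Pow(Mul(3, Pow(Add(-6, Pow(28, 2)), -1)), 2), Mul(1644, Mul(3, Pow(Add(-6, Pow(28, 2)), -1)))), Pow(-2553573, -1))) = Add(Mul(-10321786, Rational(1, 2027336)), Mul(Add(64160, Pow(Mul(3, Pow(Add(-6, 784), -1)), 2), Mul(1644, Mul(3, Pow(Add(-6, 784), -1)))), Rational(-1, 2553573))) = Add(Rational(-5160893, 1013668), Mul(Add(64160, Pow(Mul(3, Pow(778, -1)), 2), Mul(1644, Mul(3, Pow(778, -1)))), Rational(-1, 2553573))) = Add(Rational(-5160893, 1013668), Mul(Add(64160, Pow(Mul(3, Rational(1, 778)), 2), Mul(1644, Mul(3, Rational(1, 778)))), Rational(-1, 2553573))) = Add(Rational(-5160893, 1013668), Mul(Add(64160, Pow(Rational(3, 778), 2), Mul(1644, Rational(3, 778))), Rational(-1, 2553573))) = Add(Rational(-5160893, 1013668), Mul(Add(64160, Rational(9, 605284), Rational(2466, 389)), Rational(-1, 2553573))) = Add(Rational(-5160893, 1013668), Mul(Rational(38838858545, 605284), Rational(-1, 2553573))) = Add(Rational(-5160893, 1013668), Rational(-38838858545, 1545636879732)) = Rational(-1002029532651789217, 195845330575522122)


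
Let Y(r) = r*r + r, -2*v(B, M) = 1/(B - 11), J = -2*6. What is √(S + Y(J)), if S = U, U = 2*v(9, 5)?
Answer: √530/2 ≈ 11.511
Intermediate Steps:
J = -12
v(B, M) = -1/(2*(-11 + B)) (v(B, M) = -1/(2*(B - 11)) = -1/(2*(-11 + B)))
U = ½ (U = 2*(-1/(-22 + 2*9)) = 2*(-1/(-22 + 18)) = 2*(-1/(-4)) = 2*(-1*(-¼)) = 2*(¼) = ½ ≈ 0.50000)
S = ½ ≈ 0.50000
Y(r) = r + r² (Y(r) = r² + r = r + r²)
√(S + Y(J)) = √(½ - 12*(1 - 12)) = √(½ - 12*(-11)) = √(½ + 132) = √(265/2) = √530/2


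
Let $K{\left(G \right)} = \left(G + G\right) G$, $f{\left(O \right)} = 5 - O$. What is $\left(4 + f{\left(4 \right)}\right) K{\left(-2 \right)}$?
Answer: $40$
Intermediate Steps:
$K{\left(G \right)} = 2 G^{2}$ ($K{\left(G \right)} = 2 G G = 2 G^{2}$)
$\left(4 + f{\left(4 \right)}\right) K{\left(-2 \right)} = \left(4 + \left(5 - 4\right)\right) 2 \left(-2\right)^{2} = \left(4 + \left(5 - 4\right)\right) 2 \cdot 4 = \left(4 + 1\right) 8 = 5 \cdot 8 = 40$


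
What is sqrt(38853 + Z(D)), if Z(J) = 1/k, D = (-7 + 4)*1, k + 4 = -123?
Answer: sqrt(626659910)/127 ≈ 197.11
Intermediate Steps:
k = -127 (k = -4 - 123 = -127)
D = -3 (D = -3*1 = -3)
Z(J) = -1/127 (Z(J) = 1/(-127) = -1/127)
sqrt(38853 + Z(D)) = sqrt(38853 - 1/127) = sqrt(4934330/127) = sqrt(626659910)/127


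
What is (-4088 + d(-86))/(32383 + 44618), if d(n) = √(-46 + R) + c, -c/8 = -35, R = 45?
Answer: -3808/77001 + I/77001 ≈ -0.049454 + 1.2987e-5*I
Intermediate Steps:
c = 280 (c = -8*(-35) = 280)
d(n) = 280 + I (d(n) = √(-46 + 45) + 280 = √(-1) + 280 = I + 280 = 280 + I)
(-4088 + d(-86))/(32383 + 44618) = (-4088 + (280 + I))/(32383 + 44618) = (-3808 + I)/77001 = (-3808 + I)*(1/77001) = -3808/77001 + I/77001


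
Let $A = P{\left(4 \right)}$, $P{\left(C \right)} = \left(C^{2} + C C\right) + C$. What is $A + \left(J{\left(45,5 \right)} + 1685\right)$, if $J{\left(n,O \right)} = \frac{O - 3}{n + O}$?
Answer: $\frac{43026}{25} \approx 1721.0$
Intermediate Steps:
$J{\left(n,O \right)} = \frac{-3 + O}{O + n}$
$P{\left(C \right)} = C + 2 C^{2}$ ($P{\left(C \right)} = \left(C^{2} + C^{2}\right) + C = 2 C^{2} + C = C + 2 C^{2}$)
$A = 36$ ($A = 4 \left(1 + 2 \cdot 4\right) = 4 \left(1 + 8\right) = 4 \cdot 9 = 36$)
$A + \left(J{\left(45,5 \right)} + 1685\right) = 36 + \left(\frac{-3 + 5}{5 + 45} + 1685\right) = 36 + \left(\frac{1}{50} \cdot 2 + 1685\right) = 36 + \left(\frac{1}{25} + 1685\right) = 36 + \frac{42126}{25} = \frac{43026}{25}$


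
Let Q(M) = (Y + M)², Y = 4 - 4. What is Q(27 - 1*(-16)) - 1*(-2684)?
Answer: 4533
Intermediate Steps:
Y = 0
Q(M) = M² (Q(M) = (0 + M)² = M²)
Q(27 - 1*(-16)) - 1*(-2684) = (27 - 1*(-16))² - 1*(-2684) = (27 + 16)² + 2684 = 43² + 2684 = 1849 + 2684 = 4533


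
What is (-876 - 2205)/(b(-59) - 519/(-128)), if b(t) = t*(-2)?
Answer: -394368/15623 ≈ -25.243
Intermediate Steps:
b(t) = -2*t
(-876 - 2205)/(b(-59) - 519/(-128)) = (-876 - 2205)/(-2*(-59) - 519/(-128)) = -3081/(118 - 519*(-1/128)) = -3081/(118 + 519/128) = -3081/15623/128 = -3081*128/15623 = -394368/15623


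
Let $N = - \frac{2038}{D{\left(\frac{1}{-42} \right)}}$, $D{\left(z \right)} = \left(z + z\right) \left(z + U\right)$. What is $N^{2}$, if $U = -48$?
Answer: $\frac{3231063770256}{4068289} \approx 7.9421 \cdot 10^{5}$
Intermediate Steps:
$D{\left(z \right)} = 2 z \left(-48 + z\right)$ ($D{\left(z \right)} = \left(z + z\right) \left(z - 48\right) = 2 z \left(-48 + z\right)$)
$N = - \frac{1797516}{2017}$ ($N = - \frac{2038}{2 \frac{1}{-42} \left(-48 + \frac{1}{-42}\right)} = - \frac{2038}{2 \left(- \frac{1}{42}\right) \left(-48 - \frac{1}{42}\right)} = - \frac{2038}{2 \left(- \frac{1}{42}\right) \left(- \frac{2017}{42}\right)} = - \frac{2038}{\frac{2017}{882}} = \left(-2038\right) \frac{882}{2017} = - \frac{1797516}{2017} \approx -891.18$)
$N^{2} = \left(- \frac{1797516}{2017}\right)^{2} = \frac{3231063770256}{4068289}$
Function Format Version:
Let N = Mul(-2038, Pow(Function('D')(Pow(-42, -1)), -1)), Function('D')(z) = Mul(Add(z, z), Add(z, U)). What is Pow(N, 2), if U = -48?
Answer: Rational(3231063770256, 4068289) ≈ 7.9421e+5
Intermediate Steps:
Function('D')(z) = Mul(2, z, Add(-48, z)) (Function('D')(z) = Mul(Add(z, z), Add(z, -48)) = Mul(Mul(2, z), Add(-48, z)) = Mul(2, z, Add(-48, z)))
N = Rational(-1797516, 2017) (N = Mul(-2038, Pow(Mul(2, Pow(-42, -1), Add(-48, Pow(-42, -1))), -1)) = Mul(-2038, Pow(Mul(2, Rational(-1, 42), Add(-48, Rational(-1, 42))), -1)) = Mul(-2038, Pow(Mul(2, Rational(-1, 42), Rational(-2017, 42)), -1)) = Mul(-2038, Pow(Rational(2017, 882), -1)) = Mul(-2038, Rational(882, 2017)) = Rational(-1797516, 2017) ≈ -891.18)
Pow(N, 2) = Pow(Rational(-1797516, 2017), 2) = Rational(3231063770256, 4068289)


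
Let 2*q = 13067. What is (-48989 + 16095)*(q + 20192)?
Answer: -879108597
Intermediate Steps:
q = 13067/2 (q = (½)*13067 = 13067/2 ≈ 6533.5)
(-48989 + 16095)*(q + 20192) = (-48989 + 16095)*(13067/2 + 20192) = -32894*53451/2 = -879108597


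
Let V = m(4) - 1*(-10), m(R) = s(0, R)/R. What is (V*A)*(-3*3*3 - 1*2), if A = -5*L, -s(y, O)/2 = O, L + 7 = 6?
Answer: -1160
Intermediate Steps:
L = -1 (L = -7 + 6 = -1)
s(y, O) = -2*O
m(R) = -2 (m(R) = (-2*R)/R = -2)
V = 8 (V = -2 - 1*(-10) = -2 + 10 = 8)
A = 5 (A = -5*(-1) = 5)
(V*A)*(-3*3*3 - 1*2) = (8*5)*(-3*3*3 - 1*2) = 40*(-9*3 - 2) = 40*(-27 - 2) = 40*(-29) = -1160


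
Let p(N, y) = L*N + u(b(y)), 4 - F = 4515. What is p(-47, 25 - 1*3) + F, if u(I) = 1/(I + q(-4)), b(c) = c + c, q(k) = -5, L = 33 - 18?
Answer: -203423/39 ≈ -5216.0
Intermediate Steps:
F = -4511 (F = 4 - 1*4515 = 4 - 4515 = -4511)
L = 15
b(c) = 2*c
u(I) = 1/(-5 + I) (u(I) = 1/(I - 5) = 1/(-5 + I))
p(N, y) = 1/(-5 + 2*y) + 15*N (p(N, y) = 15*N + 1/(-5 + 2*y) = 1/(-5 + 2*y) + 15*N)
p(-47, 25 - 1*3) + F = (1 + 15*(-47)*(-5 + 2*(25 - 1*3)))/(-5 + 2*(25 - 1*3)) - 4511 = (1 + 15*(-47)*(-5 + 2*(25 - 3)))/(-5 + 2*(25 - 3)) - 4511 = (1 + 15*(-47)*(-5 + 2*22))/(-5 + 2*22) - 4511 = (1 + 15*(-47)*(-5 + 44))/(-5 + 44) - 4511 = (1 + 15*(-47)*39)/39 - 4511 = (1 - 27495)/39 - 4511 = (1/39)*(-27494) - 4511 = -27494/39 - 4511 = -203423/39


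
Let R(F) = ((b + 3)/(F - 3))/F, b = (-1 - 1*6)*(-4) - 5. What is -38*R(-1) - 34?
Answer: -281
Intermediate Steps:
b = 23 (b = (-1 - 6)*(-4) - 5 = -7*(-4) - 5 = 28 - 5 = 23)
R(F) = 26/(F*(-3 + F)) (R(F) = ((23 + 3)/(F - 3))/F = (26/(-3 + F))/F = 26/(F*(-3 + F)))
-38*R(-1) - 34 = -988/((-1)*(-3 - 1)) - 34 = -988*(-1)/(-4) - 34 = -988*(-1)*(-1)/4 - 34 = -38*13/2 - 34 = -247 - 34 = -281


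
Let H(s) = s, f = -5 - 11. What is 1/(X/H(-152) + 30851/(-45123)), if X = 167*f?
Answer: 857337/14484913 ≈ 0.059188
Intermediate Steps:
f = -16
X = -2672 (X = 167*(-16) = -2672)
1/(X/H(-152) + 30851/(-45123)) = 1/(-2672/(-152) + 30851/(-45123)) = 1/(-2672*(-1/152) + 30851*(-1/45123)) = 1/(334/19 - 30851/45123) = 1/(14484913/857337) = 857337/14484913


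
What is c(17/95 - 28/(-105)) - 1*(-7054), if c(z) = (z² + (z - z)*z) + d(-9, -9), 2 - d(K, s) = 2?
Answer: 572977279/81225 ≈ 7054.2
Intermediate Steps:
d(K, s) = 0 (d(K, s) = 2 - 1*2 = 2 - 2 = 0)
c(z) = z² (c(z) = (z² + (z - z)*z) + 0 = (z² + 0*z) + 0 = (z² + 0) + 0 = z² + 0 = z²)
c(17/95 - 28/(-105)) - 1*(-7054) = (17/95 - 28/(-105))² - 1*(-7054) = (17*(1/95) - 28*(-1/105))² + 7054 = (17/95 + 4/15)² + 7054 = (127/285)² + 7054 = 16129/81225 + 7054 = 572977279/81225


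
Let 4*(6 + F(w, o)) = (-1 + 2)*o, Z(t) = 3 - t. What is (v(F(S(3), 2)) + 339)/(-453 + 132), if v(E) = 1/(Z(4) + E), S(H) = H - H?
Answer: -4405/4173 ≈ -1.0556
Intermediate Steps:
S(H) = 0
F(w, o) = -6 + o/4 (F(w, o) = -6 + ((-1 + 2)*o)/4 = -6 + (1*o)/4 = -6 + o/4)
v(E) = 1/(-1 + E) (v(E) = 1/((3 - 1*4) + E) = 1/((3 - 4) + E) = 1/(-1 + E))
(v(F(S(3), 2)) + 339)/(-453 + 132) = (1/(-1 + (-6 + (1/4)*2)) + 339)/(-453 + 132) = (1/(-1 + (-6 + 1/2)) + 339)/(-321) = (1/(-1 - 11/2) + 339)*(-1/321) = (1/(-13/2) + 339)*(-1/321) = (-2/13 + 339)*(-1/321) = (4405/13)*(-1/321) = -4405/4173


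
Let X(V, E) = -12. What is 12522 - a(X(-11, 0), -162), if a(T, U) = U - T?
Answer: 12672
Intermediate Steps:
12522 - a(X(-11, 0), -162) = 12522 - (-162 - 1*(-12)) = 12522 - (-162 + 12) = 12522 - 1*(-150) = 12522 + 150 = 12672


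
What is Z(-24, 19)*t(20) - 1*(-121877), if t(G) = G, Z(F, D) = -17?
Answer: 121537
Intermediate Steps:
Z(-24, 19)*t(20) - 1*(-121877) = -17*20 - 1*(-121877) = -340 + 121877 = 121537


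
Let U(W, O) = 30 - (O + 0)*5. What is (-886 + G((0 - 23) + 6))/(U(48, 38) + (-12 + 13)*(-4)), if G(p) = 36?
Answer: 425/82 ≈ 5.1829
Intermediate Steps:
U(W, O) = 30 - 5*O (U(W, O) = 30 - O*5 = 30 - 5*O)
(-886 + G((0 - 23) + 6))/(U(48, 38) + (-12 + 13)*(-4)) = (-886 + 36)/((30 - 5*38) + (-12 + 13)*(-4)) = -850/((30 - 190) + 1*(-4)) = -850/(-160 - 4) = -850/(-164) = -850*(-1/164) = 425/82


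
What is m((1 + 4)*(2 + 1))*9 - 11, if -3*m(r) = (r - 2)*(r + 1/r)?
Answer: -2993/5 ≈ -598.60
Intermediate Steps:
m(r) = -(-2 + r)*(r + 1/r)/3 (m(r) = -(r - 2)*(r + 1/r)/3 = -(-2 + r)*(r + 1/r)/3)
m((1 + 4)*(2 + 1))*9 - 11 = ((2 - (1 + 4)*(2 + 1)*(1 + ((1 + 4)*(2 + 1))² - 2*(1 + 4)*(2 + 1)))/(3*(((1 + 4)*(2 + 1)))))*9 - 11 = ((2 - 5*3*(1 + (5*3)² - 10*3))/(3*((5*3))))*9 - 11 = ((⅓)*(2 - 1*15*(1 + 15² - 2*15))/15)*9 - 11 = ((⅓)*(1/15)*(2 - 1*15*(1 + 225 - 30)))*9 - 11 = ((⅓)*(1/15)*(2 - 1*15*196))*9 - 11 = ((⅓)*(1/15)*(2 - 2940))*9 - 11 = ((⅓)*(1/15)*(-2938))*9 - 11 = -2938/45*9 - 11 = -2938/5 - 11 = -2993/5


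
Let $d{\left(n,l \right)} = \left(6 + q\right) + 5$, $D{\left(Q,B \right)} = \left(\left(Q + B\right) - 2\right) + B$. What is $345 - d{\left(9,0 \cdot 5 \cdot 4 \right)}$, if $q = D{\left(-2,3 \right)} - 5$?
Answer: $337$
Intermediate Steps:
$D{\left(Q,B \right)} = -2 + Q + 2 B$ ($D{\left(Q,B \right)} = \left(\left(B + Q\right) - 2\right) + B = \left(-2 + B + Q\right) + B = -2 + Q + 2 B$)
$q = -3$ ($q = \left(-2 - 2 + 2 \cdot 3\right) - 5 = \left(-2 - 2 + 6\right) - 5 = 2 - 5 = -3$)
$d{\left(n,l \right)} = 8$ ($d{\left(n,l \right)} = \left(6 - 3\right) + 5 = 3 + 5 = 8$)
$345 - d{\left(9,0 \cdot 5 \cdot 4 \right)} = 345 - 8 = 337$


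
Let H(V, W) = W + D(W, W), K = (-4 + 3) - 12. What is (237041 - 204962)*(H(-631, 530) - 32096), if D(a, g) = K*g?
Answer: -1233630024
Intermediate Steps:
K = -13 (K = -1 - 12 = -13)
D(a, g) = -13*g
H(V, W) = -12*W (H(V, W) = W - 13*W = -12*W)
(237041 - 204962)*(H(-631, 530) - 32096) = (237041 - 204962)*(-12*530 - 32096) = 32079*(-6360 - 32096) = 32079*(-38456) = -1233630024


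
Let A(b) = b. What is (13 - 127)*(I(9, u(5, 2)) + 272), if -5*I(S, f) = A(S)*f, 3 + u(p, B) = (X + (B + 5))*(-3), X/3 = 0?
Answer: -179664/5 ≈ -35933.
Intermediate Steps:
X = 0 (X = 3*0 = 0)
u(p, B) = -18 - 3*B (u(p, B) = -3 + (0 + (B + 5))*(-3) = -3 + (0 + (5 + B))*(-3) = -3 + (5 + B)*(-3) = -3 + (-15 - 3*B) = -18 - 3*B)
I(S, f) = -S*f/5
(13 - 127)*(I(9, u(5, 2)) + 272) = (13 - 127)*(-1/5*9*(-18 - 3*2) + 272) = -114*(-1/5*9*(-18 - 6) + 272) = -114*(-1/5*9*(-24) + 272) = -114*(216/5 + 272) = -114*1576/5 = -179664/5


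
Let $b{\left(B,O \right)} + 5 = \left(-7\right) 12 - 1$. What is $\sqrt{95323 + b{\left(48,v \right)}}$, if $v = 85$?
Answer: $\sqrt{95233} \approx 308.6$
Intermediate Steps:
$b{\left(B,O \right)} = -90$ ($b{\left(B,O \right)} = -5 - 85 = -90$)
$\sqrt{95323 + b{\left(48,v \right)}} = \sqrt{95323 - 90} = \sqrt{95233}$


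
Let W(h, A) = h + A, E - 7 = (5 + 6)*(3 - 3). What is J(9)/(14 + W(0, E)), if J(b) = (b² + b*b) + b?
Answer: 57/7 ≈ 8.1429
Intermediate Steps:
E = 7 (E = 7 + (5 + 6)*(3 - 3) = 7 + 11*0 = 7 + 0 = 7)
W(h, A) = A + h
J(b) = b + 2*b² (J(b) = (b² + b²) + b = 2*b² + b = b + 2*b²)
J(9)/(14 + W(0, E)) = (9*(1 + 2*9))/(14 + (7 + 0)) = (9*(1 + 18))/(14 + 7) = (9*19)/21 = (1/21)*171 = 57/7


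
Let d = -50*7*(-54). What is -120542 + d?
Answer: -101642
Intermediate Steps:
d = 18900 (d = -350*(-54) = 18900)
-120542 + d = -120542 + 18900 = -101642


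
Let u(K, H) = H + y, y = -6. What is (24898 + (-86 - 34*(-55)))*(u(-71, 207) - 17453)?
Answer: -460317864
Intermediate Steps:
u(K, H) = -6 + H (u(K, H) = H - 6 = -6 + H)
(24898 + (-86 - 34*(-55)))*(u(-71, 207) - 17453) = (24898 + (-86 - 34*(-55)))*((-6 + 207) - 17453) = (24898 + (-86 + 1870))*(201 - 17453) = (24898 + 1784)*(-17252) = 26682*(-17252) = -460317864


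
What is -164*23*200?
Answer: -754400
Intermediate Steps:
-164*23*200 = -3772*200 = -754400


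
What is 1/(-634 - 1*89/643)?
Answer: -643/407751 ≈ -0.0015769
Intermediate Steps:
1/(-634 - 1*89/643) = 1/(-634 - 89*1/643) = 1/(-634 - 89/643) = 1/(-407751/643) = -643/407751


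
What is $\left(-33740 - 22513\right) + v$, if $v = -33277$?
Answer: $-89530$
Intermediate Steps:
$\left(-33740 - 22513\right) + v = \left(-33740 - 22513\right) - 33277 = -56253 - 33277 = -89530$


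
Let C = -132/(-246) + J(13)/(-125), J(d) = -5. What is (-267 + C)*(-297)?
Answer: 81105948/1025 ≈ 79128.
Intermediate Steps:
C = 591/1025 (C = -132/(-246) - 5/(-125) = -132*(-1/246) - 5*(-1/125) = 22/41 + 1/25 = 591/1025 ≈ 0.57659)
(-267 + C)*(-297) = (-267 + 591/1025)*(-297) = -273084/1025*(-297) = 81105948/1025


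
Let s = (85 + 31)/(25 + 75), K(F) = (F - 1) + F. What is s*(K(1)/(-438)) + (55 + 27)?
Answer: 897871/10950 ≈ 81.997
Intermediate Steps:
K(F) = -1 + 2*F (K(F) = (-1 + F) + F = -1 + 2*F)
s = 29/25 (s = 116/100 = 116*(1/100) = 29/25 ≈ 1.1600)
s*(K(1)/(-438)) + (55 + 27) = 29*((-1 + 2*1)/(-438))/25 + (55 + 27) = 29*((-1 + 2)*(-1/438))/25 + 82 = 29*(1*(-1/438))/25 + 82 = (29/25)*(-1/438) + 82 = -29/10950 + 82 = 897871/10950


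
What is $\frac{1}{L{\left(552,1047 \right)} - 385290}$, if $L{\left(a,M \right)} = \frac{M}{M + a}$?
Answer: $- \frac{533}{205359221} \approx -2.5955 \cdot 10^{-6}$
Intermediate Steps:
$L{\left(a,M \right)} = \frac{M}{M + a}$
$\frac{1}{L{\left(552,1047 \right)} - 385290} = \frac{1}{\frac{1047}{1047 + 552} - 385290} = \frac{1}{\frac{1047}{1599} - 385290} = \frac{1}{1047 \cdot \frac{1}{1599} - 385290} = \frac{1}{\frac{349}{533} - 385290} = \frac{1}{- \frac{205359221}{533}} = - \frac{533}{205359221}$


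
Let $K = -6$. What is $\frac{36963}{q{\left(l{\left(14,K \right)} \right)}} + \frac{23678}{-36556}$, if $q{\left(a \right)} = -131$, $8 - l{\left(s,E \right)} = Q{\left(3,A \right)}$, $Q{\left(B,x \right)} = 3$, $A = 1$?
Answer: $- \frac{677160623}{2394418} \approx -282.81$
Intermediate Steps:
$l{\left(s,E \right)} = 5$ ($l{\left(s,E \right)} = 8 - 3 = 5$)
$\frac{36963}{q{\left(l{\left(14,K \right)} \right)}} + \frac{23678}{-36556} = \frac{36963}{-131} + \frac{23678}{-36556} = 36963 \left(- \frac{1}{131}\right) + 23678 \left(- \frac{1}{36556}\right) = - \frac{36963}{131} - \frac{11839}{18278} = - \frac{677160623}{2394418}$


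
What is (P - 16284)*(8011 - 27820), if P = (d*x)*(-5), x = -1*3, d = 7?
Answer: 320489811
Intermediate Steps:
x = -3
P = 105 (P = (7*(-3))*(-5) = -21*(-5) = 105)
(P - 16284)*(8011 - 27820) = (105 - 16284)*(8011 - 27820) = -16179*(-19809) = 320489811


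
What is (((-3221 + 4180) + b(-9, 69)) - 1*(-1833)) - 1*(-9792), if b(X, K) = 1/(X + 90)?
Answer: 1019305/81 ≈ 12584.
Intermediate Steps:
b(X, K) = 1/(90 + X)
(((-3221 + 4180) + b(-9, 69)) - 1*(-1833)) - 1*(-9792) = (((-3221 + 4180) + 1/(90 - 9)) - 1*(-1833)) - 1*(-9792) = ((959 + 1/81) + 1833) + 9792 = (77680/81 + 1833) + 9792 = 226153/81 + 9792 = 1019305/81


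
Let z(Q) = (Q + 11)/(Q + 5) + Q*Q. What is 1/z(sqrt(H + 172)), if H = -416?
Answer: (-2*sqrt(61) + 5*I)/(3*(-403*I + 162*sqrt(61))) ≈ -0.0041171 + 5.9058e-6*I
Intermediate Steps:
z(Q) = Q**2 + (11 + Q)/(5 + Q) (z(Q) = (11 + Q)/(5 + Q) + Q**2 = Q**2 + (11 + Q)/(5 + Q))
1/z(sqrt(H + 172)) = 1/((11 + sqrt(-416 + 172) + (sqrt(-416 + 172))**3 + 5*(sqrt(-416 + 172))**2)/(5 + sqrt(-416 + 172))) = 1/((11 + sqrt(-244) + (sqrt(-244))**3 + 5*(sqrt(-244))**2)/(5 + sqrt(-244))) = 1/((11 + 2*I*sqrt(61) + (2*I*sqrt(61))**3 + 5*(2*I*sqrt(61))**2)/(5 + 2*I*sqrt(61))) = 1/((11 + 2*I*sqrt(61) - 488*I*sqrt(61) + 5*(-244))/(5 + 2*I*sqrt(61))) = 1/((11 + 2*I*sqrt(61) - 488*I*sqrt(61) - 1220)/(5 + 2*I*sqrt(61))) = 1/((-1209 - 486*I*sqrt(61))/(5 + 2*I*sqrt(61))) = (5 + 2*I*sqrt(61))/(-1209 - 486*I*sqrt(61))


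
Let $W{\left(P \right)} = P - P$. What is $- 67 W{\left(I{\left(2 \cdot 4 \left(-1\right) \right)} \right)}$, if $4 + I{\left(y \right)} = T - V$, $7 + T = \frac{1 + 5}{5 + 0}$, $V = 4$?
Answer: $0$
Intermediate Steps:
$T = - \frac{29}{5}$ ($T = -7 + \frac{1 + 5}{5 + 0} = -7 + \frac{6}{5} = - \frac{29}{5} \approx -5.8$)
$I{\left(y \right)} = - \frac{69}{5}$ ($I{\left(y \right)} = -4 - \frac{49}{5} = - \frac{69}{5}$)
$W{\left(P \right)} = 0$
$- 67 W{\left(I{\left(2 \cdot 4 \left(-1\right) \right)} \right)} = \left(-67\right) 0 = 0$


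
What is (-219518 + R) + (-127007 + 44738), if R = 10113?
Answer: -291674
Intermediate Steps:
(-219518 + R) + (-127007 + 44738) = (-219518 + 10113) + (-127007 + 44738) = -209405 - 82269 = -291674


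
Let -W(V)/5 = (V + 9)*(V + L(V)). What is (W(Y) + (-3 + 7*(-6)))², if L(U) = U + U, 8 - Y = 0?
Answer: 4347225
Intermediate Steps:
Y = 8 (Y = 8 - 1*0 = 8 + 0 = 8)
L(U) = 2*U
W(V) = -15*V*(9 + V) (W(V) = -5*(V + 9)*(V + 2*V) = -5*(9 + V)*3*V = -15*V*(9 + V))
(W(Y) + (-3 + 7*(-6)))² = (15*8*(-9 - 1*8) + (-3 + 7*(-6)))² = (15*8*(-9 - 8) + (-3 - 42))² = (15*8*(-17) - 45)² = (-2040 - 45)² = (-2085)² = 4347225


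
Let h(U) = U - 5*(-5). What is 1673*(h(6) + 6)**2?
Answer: 2290337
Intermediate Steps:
h(U) = 25 + U (h(U) = U + 25 = 25 + U)
1673*(h(6) + 6)**2 = 1673*((25 + 6) + 6)**2 = 1673*(31 + 6)**2 = 1673*37**2 = 1673*1369 = 2290337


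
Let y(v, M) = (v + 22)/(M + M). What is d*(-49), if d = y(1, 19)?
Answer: -1127/38 ≈ -29.658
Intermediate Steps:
y(v, M) = (22 + v)/(2*M) (y(v, M) = (22 + v)/((2*M)) = (22 + v)*(1/(2*M)) = (22 + v)/(2*M))
d = 23/38 (d = (1/2)*(22 + 1)/19 = (1/2)*(1/19)*23 = 23/38 ≈ 0.60526)
d*(-49) = (23/38)*(-49) = -1127/38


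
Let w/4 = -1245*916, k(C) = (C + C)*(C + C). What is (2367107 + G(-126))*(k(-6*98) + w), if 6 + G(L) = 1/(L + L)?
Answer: -158010581494292/21 ≈ -7.5243e+12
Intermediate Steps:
G(L) = -6 + 1/(2*L) (G(L) = -6 + 1/(L + L) = -6 + 1/(2*L))
k(C) = 4*C² (k(C) = (2*C)*(2*C) = 4*C²)
w = -4561680 (w = 4*(-1245*916) = 4*(-1140420) = -4561680)
(2367107 + G(-126))*(k(-6*98) + w) = (2367107 + (-6 + (½)/(-126)))*(4*(-6*98)² - 4561680) = (2367107 + (-6 + (½)*(-1/126)))*(4*(-588)² - 4561680) = (2367107 + (-6 - 1/252))*(4*345744 - 4561680) = (2367107 - 1513/252)*(1382976 - 4561680) = (596509451/252)*(-3178704) = -158010581494292/21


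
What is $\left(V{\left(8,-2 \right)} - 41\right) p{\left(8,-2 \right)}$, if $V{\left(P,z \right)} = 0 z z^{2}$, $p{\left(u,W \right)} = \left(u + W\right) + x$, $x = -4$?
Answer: $-82$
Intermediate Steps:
$p{\left(u,W \right)} = -4 + W + u$ ($p{\left(u,W \right)} = \left(u + W\right) - 4 = \left(W + u\right) - 4 = -4 + W + u$)
$V{\left(P,z \right)} = 0$ ($V{\left(P,z \right)} = 0 z^{2} = 0$)
$\left(V{\left(8,-2 \right)} - 41\right) p{\left(8,-2 \right)} = \left(0 - 41\right) \left(-4 - 2 + 8\right) = \left(-41\right) 2 = -82$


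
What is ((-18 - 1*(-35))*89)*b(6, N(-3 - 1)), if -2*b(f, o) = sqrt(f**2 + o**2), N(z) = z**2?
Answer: -1513*sqrt(73) ≈ -12927.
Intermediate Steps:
b(f, o) = -sqrt(f**2 + o**2)/2
((-18 - 1*(-35))*89)*b(6, N(-3 - 1)) = ((-18 - 1*(-35))*89)*(-sqrt(6**2 + ((-3 - 1)**2)**2)/2) = ((-18 + 35)*89)*(-sqrt(36 + ((-4)**2)**2)/2) = (17*89)*(-sqrt(36 + 16**2)/2) = 1513*(-sqrt(36 + 256)/2) = 1513*(-sqrt(73)) = -1513*sqrt(73)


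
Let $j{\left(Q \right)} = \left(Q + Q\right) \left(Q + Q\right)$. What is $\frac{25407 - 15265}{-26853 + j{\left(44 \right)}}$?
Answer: $- \frac{10142}{19109} \approx -0.53074$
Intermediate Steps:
$j{\left(Q \right)} = 4 Q^{2}$ ($j{\left(Q \right)} = 2 Q 2 Q = 4 Q^{2}$)
$\frac{25407 - 15265}{-26853 + j{\left(44 \right)}} = \frac{25407 - 15265}{-26853 + 4 \cdot 44^{2}} = \frac{10142}{-26853 + 4 \cdot 1936} = \frac{10142}{-26853 + 7744} = \frac{10142}{-19109} = 10142 \left(- \frac{1}{19109}\right) = - \frac{10142}{19109}$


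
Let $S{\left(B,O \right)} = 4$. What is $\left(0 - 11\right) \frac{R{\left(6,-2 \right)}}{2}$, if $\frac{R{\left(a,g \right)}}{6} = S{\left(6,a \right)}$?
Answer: $-132$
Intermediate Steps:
$R{\left(a,g \right)} = 24$ ($R{\left(a,g \right)} = 6 \cdot 4 = 24$)
$\left(0 - 11\right) \frac{R{\left(6,-2 \right)}}{2} = \left(0 - 11\right) \frac{24}{2} = - 11 \cdot 24 \cdot \frac{1}{2} = \left(-11\right) 12 = -132$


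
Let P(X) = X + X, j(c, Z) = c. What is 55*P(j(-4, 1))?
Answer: -440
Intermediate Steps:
P(X) = 2*X
55*P(j(-4, 1)) = 55*(2*(-4)) = 55*(-8) = -440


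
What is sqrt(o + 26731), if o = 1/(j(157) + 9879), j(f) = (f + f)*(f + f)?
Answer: sqrt(12581560635614)/21695 ≈ 163.50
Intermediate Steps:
j(f) = 4*f**2 (j(f) = (2*f)*(2*f) = 4*f**2)
o = 1/108475 (o = 1/(4*157**2 + 9879) = 1/(4*24649 + 9879) = 1/(98596 + 9879) = 1/108475 ≈ 9.2187e-6)
sqrt(o + 26731) = sqrt(1/108475 + 26731) = sqrt(2899645226/108475) = sqrt(12581560635614)/21695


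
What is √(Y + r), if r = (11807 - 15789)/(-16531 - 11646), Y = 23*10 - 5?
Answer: √178749449839/28177 ≈ 15.005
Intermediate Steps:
Y = 225 (Y = 230 - 5 = 225)
r = 3982/28177 (r = -3982/(-28177) = -3982*(-1/28177) = 3982/28177 ≈ 0.14132)
√(Y + r) = √(225 + 3982/28177) = √(6343807/28177) = √178749449839/28177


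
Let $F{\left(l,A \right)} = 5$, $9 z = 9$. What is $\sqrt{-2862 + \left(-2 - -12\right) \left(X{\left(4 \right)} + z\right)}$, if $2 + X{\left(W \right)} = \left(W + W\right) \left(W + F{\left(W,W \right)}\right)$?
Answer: $2 i \sqrt{538} \approx 46.39 i$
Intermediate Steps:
$z = 1$ ($z = \frac{1}{9} \cdot 9 = 1$)
$X{\left(W \right)} = -2 + 2 W \left(5 + W\right)$ ($X{\left(W \right)} = -2 + \left(W + W\right) \left(W + 5\right) = -2 + 2 W \left(5 + W\right)$)
$\sqrt{-2862 + \left(-2 - -12\right) \left(X{\left(4 \right)} + z\right)} = \sqrt{-2862 + \left(-2 - -12\right) \left(\left(-2 + 2 \cdot 4^{2} + 10 \cdot 4\right) + 1\right)} = \sqrt{-2862 + \left(-2 + 12\right) \left(\left(-2 + 2 \cdot 16 + 40\right) + 1\right)} = \sqrt{-2862 + 10 \left(\left(-2 + 32 + 40\right) + 1\right)} = \sqrt{-2862 + 10 \left(70 + 1\right)} = \sqrt{-2862 + 10 \cdot 71} = \sqrt{-2862 + 710} = \sqrt{-2152} = 2 i \sqrt{538}$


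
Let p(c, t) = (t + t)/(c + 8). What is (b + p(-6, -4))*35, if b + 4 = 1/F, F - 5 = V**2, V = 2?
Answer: -2485/9 ≈ -276.11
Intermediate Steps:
F = 9 (F = 5 + 2**2 = 5 + 4 = 9)
p(c, t) = 2*t/(8 + c) (p(c, t) = (2*t)/(8 + c) = 2*t/(8 + c))
b = -35/9 (b = -4 + 1/9 = -35/9 ≈ -3.8889)
(b + p(-6, -4))*35 = (-35/9 + 2*(-4)/(8 - 6))*35 = (-35/9 + 2*(-4)/2)*35 = (-35/9 + 2*(-4)*(1/2))*35 = (-35/9 - 4)*35 = -71/9*35 = -2485/9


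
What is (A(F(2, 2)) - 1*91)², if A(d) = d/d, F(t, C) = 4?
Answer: 8100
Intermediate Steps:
A(d) = 1
(A(F(2, 2)) - 1*91)² = (1 - 1*91)² = (1 - 91)² = (-90)² = 8100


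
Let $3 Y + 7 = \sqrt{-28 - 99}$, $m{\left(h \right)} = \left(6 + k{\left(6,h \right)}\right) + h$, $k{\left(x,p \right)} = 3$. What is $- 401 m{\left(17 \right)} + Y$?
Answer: $- \frac{31285}{3} + \frac{i \sqrt{127}}{3} \approx -10428.0 + 3.7565 i$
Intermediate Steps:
$m{\left(h \right)} = 9 + h$ ($m{\left(h \right)} = \left(6 + 3\right) + h = 9 + h$)
$Y = - \frac{7}{3} + \frac{i \sqrt{127}}{3}$ ($Y = - \frac{7}{3} + \frac{\sqrt{-28 - 99}}{3} = - \frac{7}{3} + \frac{\sqrt{-127}}{3} = - \frac{7}{3} + \frac{i \sqrt{127}}{3} \approx -2.3333 + 3.7565 i$)
$- 401 m{\left(17 \right)} + Y = - 401 \left(9 + 17\right) - \left(\frac{7}{3} - \frac{i \sqrt{127}}{3}\right) = \left(-401\right) 26 - \left(\frac{7}{3} - \frac{i \sqrt{127}}{3}\right) = -10426 - \left(\frac{7}{3} - \frac{i \sqrt{127}}{3}\right) = - \frac{31285}{3} + \frac{i \sqrt{127}}{3}$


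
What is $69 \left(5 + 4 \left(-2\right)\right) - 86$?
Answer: $-293$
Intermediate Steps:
$69 \left(5 + 4 \left(-2\right)\right) - 86 = 69 \left(5 - 8\right) - 86 = 69 \left(-3\right) - 86 = -207 - 86 = -293$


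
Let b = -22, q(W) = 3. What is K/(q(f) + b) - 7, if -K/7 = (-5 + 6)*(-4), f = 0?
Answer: -161/19 ≈ -8.4737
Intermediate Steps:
K = 28 (K = -7*(-5 + 6)*(-4) = -7*(-4) = 28)
K/(q(f) + b) - 7 = 28/(3 - 22) - 7 = 28/(-19) - 7 = -1/19*28 - 7 = -28/19 - 7 = -161/19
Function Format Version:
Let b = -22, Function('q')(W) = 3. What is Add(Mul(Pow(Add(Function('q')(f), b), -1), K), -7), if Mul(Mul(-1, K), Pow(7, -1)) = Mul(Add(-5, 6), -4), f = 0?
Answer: Rational(-161, 19) ≈ -8.4737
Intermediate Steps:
K = 28 (K = Mul(-7, Mul(Add(-5, 6), -4)) = Mul(-7, Mul(1, -4)) = Mul(-7, -4) = 28)
Add(Mul(Pow(Add(Function('q')(f), b), -1), K), -7) = Add(Mul(Pow(Add(3, -22), -1), 28), -7) = Add(Mul(Pow(-19, -1), 28), -7) = Add(Mul(Rational(-1, 19), 28), -7) = Add(Rational(-28, 19), -7) = Rational(-161, 19)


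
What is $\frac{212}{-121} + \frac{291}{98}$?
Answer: $\frac{14435}{11858} \approx 1.2173$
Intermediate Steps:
$\frac{212}{-121} + \frac{291}{98} = 212 \left(- \frac{1}{121}\right) + 291 \cdot \frac{1}{98} = - \frac{212}{121} + \frac{291}{98} = \frac{14435}{11858}$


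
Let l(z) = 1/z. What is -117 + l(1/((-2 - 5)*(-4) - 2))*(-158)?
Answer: -4225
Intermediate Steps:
-117 + l(1/((-2 - 5)*(-4) - 2))*(-158) = -117 - 158/1/((-2 - 5)*(-4) - 2) = -117 - 158/1/(-7*(-4) - 2) = -117 - 158/1/(28 - 2) = -117 - 158/1/26 = -117 - 158/(1/26) = -117 + 26*(-158) = -117 - 4108 = -4225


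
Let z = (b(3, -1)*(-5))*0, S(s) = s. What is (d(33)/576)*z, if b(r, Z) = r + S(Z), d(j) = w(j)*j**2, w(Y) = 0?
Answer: 0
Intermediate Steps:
d(j) = 0 (d(j) = 0*j**2 = 0)
b(r, Z) = Z + r (b(r, Z) = r + Z = Z + r)
z = 0 (z = ((-1 + 3)*(-5))*0 = (2*(-5))*0 = -10*0 = 0)
(d(33)/576)*z = (0/576)*0 = (0*(1/576))*0 = 0*0 = 0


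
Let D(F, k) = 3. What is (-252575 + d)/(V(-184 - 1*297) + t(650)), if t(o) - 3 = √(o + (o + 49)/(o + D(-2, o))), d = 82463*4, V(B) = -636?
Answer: -31942370673/261224768 - 77277*√277622297/261224768 ≈ -127.21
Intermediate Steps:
d = 329852
t(o) = 3 + √(o + (49 + o)/(3 + o)) (t(o) = 3 + √(o + (o + 49)/(o + 3)) = 3 + √(o + (49 + o)/(3 + o)))
(-252575 + d)/(V(-184 - 1*297) + t(650)) = (-252575 + 329852)/(-636 + (3 + √((49 + 650 + 650*(3 + 650))/(3 + 650)))) = 77277/(-636 + (3 + √((49 + 650 + 650*653)/653))) = 77277/(-636 + (3 + √((49 + 650 + 424450)/653))) = 77277/(-636 + (3 + √((1/653)*425149))) = 77277/(-636 + (3 + √(425149/653))) = 77277/(-636 + (3 + √277622297/653)) = 77277/(-633 + √277622297/653)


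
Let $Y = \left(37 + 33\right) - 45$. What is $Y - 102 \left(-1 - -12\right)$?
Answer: $-1097$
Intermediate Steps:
$Y = 25$ ($Y = 70 - 45 = 25$)
$Y - 102 \left(-1 - -12\right) = 25 - 102 \left(-1 - -12\right) = 25 - 102 \left(-1 + 12\right) = 25 - 1122 = -1097$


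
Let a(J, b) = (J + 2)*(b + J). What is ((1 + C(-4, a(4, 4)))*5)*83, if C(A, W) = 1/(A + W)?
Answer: 18675/44 ≈ 424.43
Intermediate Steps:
a(J, b) = (2 + J)*(J + b)
((1 + C(-4, a(4, 4)))*5)*83 = ((1 + 1/(-4 + (4**2 + 2*4 + 2*4 + 4*4)))*5)*83 = ((1 + 1/(-4 + (16 + 8 + 8 + 16)))*5)*83 = ((1 + 1/(-4 + 48))*5)*83 = ((1 + 1/44)*5)*83 = ((45/44)*5)*83 = (225/44)*83 = 18675/44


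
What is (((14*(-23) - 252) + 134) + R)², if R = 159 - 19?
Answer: 90000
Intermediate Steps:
R = 140
(((14*(-23) - 252) + 134) + R)² = (((14*(-23) - 252) + 134) + 140)² = (((-322 - 252) + 134) + 140)² = ((-574 + 134) + 140)² = (-440 + 140)² = (-300)² = 90000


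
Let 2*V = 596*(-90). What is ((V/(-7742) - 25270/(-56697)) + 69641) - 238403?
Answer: -37038027743354/219474087 ≈ -1.6876e+5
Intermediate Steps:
V = -26820 (V = (596*(-90))/2 = (½)*(-53640) = -26820)
((V/(-7742) - 25270/(-56697)) + 69641) - 238403 = ((-26820/(-7742) - 25270/(-56697)) + 69641) - 238403 = ((-26820*(-1/7742) - 25270*(-1/56697)) + 69641) - 238403 = ((13410/3871 + 25270/56697) + 69641) - 238403 = (858126940/219474087 + 69641) - 238403 = 15285253019707/219474087 - 238403 = -37038027743354/219474087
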